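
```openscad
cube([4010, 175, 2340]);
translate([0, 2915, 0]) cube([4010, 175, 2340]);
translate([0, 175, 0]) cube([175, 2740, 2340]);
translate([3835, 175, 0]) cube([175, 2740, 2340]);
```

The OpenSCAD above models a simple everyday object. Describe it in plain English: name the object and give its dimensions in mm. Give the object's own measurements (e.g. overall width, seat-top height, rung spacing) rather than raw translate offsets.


The wall frame of a small rectangular building: four walls, each 2340 mm tall and 175 mm thick, enclosing a footprint 4010 mm (x) by 3090 mm (y) outside-to-outside, with no floor or roof. The front and back walls (the −y and +y sides) span the full width; the two side walls fit between them.


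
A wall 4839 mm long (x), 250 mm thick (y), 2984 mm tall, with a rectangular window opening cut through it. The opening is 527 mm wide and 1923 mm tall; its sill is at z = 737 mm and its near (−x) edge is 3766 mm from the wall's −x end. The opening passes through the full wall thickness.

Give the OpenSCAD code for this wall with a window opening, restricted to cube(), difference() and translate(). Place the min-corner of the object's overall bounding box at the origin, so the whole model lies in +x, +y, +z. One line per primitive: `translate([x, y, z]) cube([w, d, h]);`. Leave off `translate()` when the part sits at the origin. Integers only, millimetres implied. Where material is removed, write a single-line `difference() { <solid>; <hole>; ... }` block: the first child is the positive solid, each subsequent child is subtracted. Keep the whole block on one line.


difference() { cube([4839, 250, 2984]); translate([3766, 0, 737]) cube([527, 250, 1923]); }


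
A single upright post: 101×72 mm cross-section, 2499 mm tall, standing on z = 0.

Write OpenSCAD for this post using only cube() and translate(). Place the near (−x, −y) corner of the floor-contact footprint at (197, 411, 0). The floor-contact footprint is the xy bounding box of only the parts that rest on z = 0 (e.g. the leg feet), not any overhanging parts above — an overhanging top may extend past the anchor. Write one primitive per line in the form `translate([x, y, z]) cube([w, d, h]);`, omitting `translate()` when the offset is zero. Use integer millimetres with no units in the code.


translate([197, 411, 0]) cube([101, 72, 2499]);


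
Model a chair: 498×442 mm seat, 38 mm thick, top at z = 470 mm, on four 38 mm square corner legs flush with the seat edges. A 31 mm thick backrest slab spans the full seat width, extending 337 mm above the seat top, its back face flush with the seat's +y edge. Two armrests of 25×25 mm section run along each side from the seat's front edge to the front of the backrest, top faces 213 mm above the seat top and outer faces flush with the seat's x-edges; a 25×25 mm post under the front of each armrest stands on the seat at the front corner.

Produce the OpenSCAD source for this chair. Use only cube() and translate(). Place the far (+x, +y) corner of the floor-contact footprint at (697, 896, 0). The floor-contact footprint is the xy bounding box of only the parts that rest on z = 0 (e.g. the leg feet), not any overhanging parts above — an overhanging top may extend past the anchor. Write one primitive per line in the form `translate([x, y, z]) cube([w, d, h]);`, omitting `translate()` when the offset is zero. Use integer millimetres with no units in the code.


// leg_h = 470 - 38 = 432
// arm post h = 213 - 25 = 188
translate([199, 454, 432]) cube([498, 442, 38]);
translate([199, 454, 0]) cube([38, 38, 432]);
translate([659, 454, 0]) cube([38, 38, 432]);
translate([199, 858, 0]) cube([38, 38, 432]);
translate([659, 858, 0]) cube([38, 38, 432]);
translate([199, 865, 470]) cube([498, 31, 337]);
translate([199, 454, 658]) cube([25, 411, 25]);
translate([672, 454, 658]) cube([25, 411, 25]);
translate([199, 454, 470]) cube([25, 25, 188]);
translate([672, 454, 470]) cube([25, 25, 188]);


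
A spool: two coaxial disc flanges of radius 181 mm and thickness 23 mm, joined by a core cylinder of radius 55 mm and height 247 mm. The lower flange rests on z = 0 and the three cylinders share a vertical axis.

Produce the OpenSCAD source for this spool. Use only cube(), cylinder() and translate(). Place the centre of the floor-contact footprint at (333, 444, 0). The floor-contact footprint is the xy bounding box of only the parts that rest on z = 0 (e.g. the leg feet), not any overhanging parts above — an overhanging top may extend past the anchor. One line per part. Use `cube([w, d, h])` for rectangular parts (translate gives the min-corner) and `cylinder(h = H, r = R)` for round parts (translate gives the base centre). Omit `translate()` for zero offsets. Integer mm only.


translate([333, 444, 0]) cylinder(h = 23, r = 181);
translate([333, 444, 23]) cylinder(h = 247, r = 55);
translate([333, 444, 270]) cylinder(h = 23, r = 181);


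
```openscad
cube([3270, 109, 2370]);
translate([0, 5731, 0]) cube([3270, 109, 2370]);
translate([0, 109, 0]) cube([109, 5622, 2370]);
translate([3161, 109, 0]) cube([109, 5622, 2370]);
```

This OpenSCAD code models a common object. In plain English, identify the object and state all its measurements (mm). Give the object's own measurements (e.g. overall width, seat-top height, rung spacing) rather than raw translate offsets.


The wall frame of a small rectangular building: four walls, each 2370 mm tall and 109 mm thick, enclosing a footprint 3270 mm (x) by 5840 mm (y) outside-to-outside, with no floor or roof. The front and back walls (the −y and +y sides) span the full width; the two side walls fit between them.


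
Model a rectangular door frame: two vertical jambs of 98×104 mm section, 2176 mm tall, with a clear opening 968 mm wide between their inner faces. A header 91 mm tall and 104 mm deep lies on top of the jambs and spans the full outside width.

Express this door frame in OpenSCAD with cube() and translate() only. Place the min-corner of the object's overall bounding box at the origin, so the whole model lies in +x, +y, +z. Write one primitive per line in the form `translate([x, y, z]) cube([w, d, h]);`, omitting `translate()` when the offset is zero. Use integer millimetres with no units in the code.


cube([98, 104, 2176]);
translate([1066, 0, 0]) cube([98, 104, 2176]);
translate([0, 0, 2176]) cube([1164, 104, 91]);


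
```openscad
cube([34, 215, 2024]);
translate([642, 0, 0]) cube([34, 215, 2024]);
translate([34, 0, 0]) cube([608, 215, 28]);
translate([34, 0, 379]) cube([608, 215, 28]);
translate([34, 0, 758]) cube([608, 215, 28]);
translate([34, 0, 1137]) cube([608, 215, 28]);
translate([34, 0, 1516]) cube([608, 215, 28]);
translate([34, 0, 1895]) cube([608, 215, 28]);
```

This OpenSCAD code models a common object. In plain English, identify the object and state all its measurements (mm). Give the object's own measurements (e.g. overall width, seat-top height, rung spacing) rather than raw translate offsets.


An open bookshelf. Two side panels, each 34 mm thick, 215 mm deep and 2024 mm tall, stand 676 mm apart (outside-to-outside). Between them sit 6 shelves, each 28 mm thick and 215 mm deep, spanning the full gap between the sides. The bottom shelf rests on the floor (its underside at z = 0) and the clear gap between one shelf's top and the next shelf's underside is 351 mm.


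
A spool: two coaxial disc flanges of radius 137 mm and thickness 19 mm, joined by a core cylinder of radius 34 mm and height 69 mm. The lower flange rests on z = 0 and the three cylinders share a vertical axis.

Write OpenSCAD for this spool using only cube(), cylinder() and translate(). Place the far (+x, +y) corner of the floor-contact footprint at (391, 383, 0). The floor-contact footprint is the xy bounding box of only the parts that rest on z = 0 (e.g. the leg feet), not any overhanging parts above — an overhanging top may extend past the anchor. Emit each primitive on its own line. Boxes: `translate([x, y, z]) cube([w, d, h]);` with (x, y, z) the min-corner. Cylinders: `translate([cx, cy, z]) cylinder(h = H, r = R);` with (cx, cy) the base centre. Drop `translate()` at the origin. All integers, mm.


translate([254, 246, 0]) cylinder(h = 19, r = 137);
translate([254, 246, 19]) cylinder(h = 69, r = 34);
translate([254, 246, 88]) cylinder(h = 19, r = 137);


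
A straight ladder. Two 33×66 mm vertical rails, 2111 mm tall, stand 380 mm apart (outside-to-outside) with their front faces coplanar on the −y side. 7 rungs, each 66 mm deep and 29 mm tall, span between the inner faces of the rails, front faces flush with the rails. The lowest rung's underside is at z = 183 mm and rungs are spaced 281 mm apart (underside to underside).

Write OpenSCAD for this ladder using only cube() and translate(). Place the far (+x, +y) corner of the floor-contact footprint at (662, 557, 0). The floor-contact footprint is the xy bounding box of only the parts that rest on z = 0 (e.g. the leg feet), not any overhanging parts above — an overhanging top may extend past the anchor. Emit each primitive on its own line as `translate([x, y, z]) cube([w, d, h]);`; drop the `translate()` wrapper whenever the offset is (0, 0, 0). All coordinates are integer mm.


translate([282, 491, 0]) cube([33, 66, 2111]);
translate([629, 491, 0]) cube([33, 66, 2111]);
translate([315, 491, 183]) cube([314, 66, 29]);
translate([315, 491, 464]) cube([314, 66, 29]);
translate([315, 491, 745]) cube([314, 66, 29]);
translate([315, 491, 1026]) cube([314, 66, 29]);
translate([315, 491, 1307]) cube([314, 66, 29]);
translate([315, 491, 1588]) cube([314, 66, 29]);
translate([315, 491, 1869]) cube([314, 66, 29]);


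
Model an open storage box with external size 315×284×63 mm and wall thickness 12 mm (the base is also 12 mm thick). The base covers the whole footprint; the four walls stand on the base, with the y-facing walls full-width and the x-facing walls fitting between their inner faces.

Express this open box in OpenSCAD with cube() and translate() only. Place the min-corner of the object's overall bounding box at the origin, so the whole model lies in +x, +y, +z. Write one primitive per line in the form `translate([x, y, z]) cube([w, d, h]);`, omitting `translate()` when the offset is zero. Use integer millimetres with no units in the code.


cube([315, 284, 12]);
translate([0, 0, 12]) cube([315, 12, 51]);
translate([0, 272, 12]) cube([315, 12, 51]);
translate([0, 12, 12]) cube([12, 260, 51]);
translate([303, 12, 12]) cube([12, 260, 51]);


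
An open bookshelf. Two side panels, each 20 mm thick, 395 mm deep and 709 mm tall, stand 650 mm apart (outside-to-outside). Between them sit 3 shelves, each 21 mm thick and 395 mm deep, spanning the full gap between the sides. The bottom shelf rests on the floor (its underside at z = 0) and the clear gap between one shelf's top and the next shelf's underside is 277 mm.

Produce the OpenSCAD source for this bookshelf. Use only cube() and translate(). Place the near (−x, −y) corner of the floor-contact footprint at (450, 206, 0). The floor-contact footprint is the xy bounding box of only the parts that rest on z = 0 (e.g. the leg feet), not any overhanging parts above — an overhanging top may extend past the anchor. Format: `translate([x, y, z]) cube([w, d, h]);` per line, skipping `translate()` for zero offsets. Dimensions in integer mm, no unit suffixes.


translate([450, 206, 0]) cube([20, 395, 709]);
translate([1080, 206, 0]) cube([20, 395, 709]);
translate([470, 206, 0]) cube([610, 395, 21]);
translate([470, 206, 298]) cube([610, 395, 21]);
translate([470, 206, 596]) cube([610, 395, 21]);


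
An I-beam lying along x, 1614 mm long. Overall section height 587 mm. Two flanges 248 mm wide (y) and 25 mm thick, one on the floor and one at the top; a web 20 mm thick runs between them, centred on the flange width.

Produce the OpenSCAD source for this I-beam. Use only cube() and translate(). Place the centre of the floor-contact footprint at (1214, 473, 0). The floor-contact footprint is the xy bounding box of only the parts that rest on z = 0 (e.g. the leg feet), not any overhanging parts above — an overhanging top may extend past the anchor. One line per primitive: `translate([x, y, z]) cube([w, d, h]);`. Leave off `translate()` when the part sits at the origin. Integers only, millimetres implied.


translate([407, 349, 0]) cube([1614, 248, 25]);
translate([407, 463, 25]) cube([1614, 20, 537]);
translate([407, 349, 562]) cube([1614, 248, 25]);


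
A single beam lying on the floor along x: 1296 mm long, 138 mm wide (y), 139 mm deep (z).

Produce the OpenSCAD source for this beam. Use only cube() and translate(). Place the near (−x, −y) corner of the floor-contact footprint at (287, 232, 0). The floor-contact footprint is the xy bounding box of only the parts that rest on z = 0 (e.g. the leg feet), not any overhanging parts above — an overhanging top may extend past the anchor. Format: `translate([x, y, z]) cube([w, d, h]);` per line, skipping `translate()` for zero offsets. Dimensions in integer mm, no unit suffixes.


translate([287, 232, 0]) cube([1296, 138, 139]);


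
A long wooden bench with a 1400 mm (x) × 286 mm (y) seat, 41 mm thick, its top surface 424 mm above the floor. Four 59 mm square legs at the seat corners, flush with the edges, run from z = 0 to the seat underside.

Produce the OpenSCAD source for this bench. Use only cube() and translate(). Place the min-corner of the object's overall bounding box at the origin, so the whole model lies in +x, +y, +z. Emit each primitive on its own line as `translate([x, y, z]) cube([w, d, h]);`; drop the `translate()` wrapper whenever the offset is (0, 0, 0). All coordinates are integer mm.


// leg_h = 424 − 41 = 383
translate([0, 0, 383]) cube([1400, 286, 41]);
cube([59, 59, 383]);
translate([0, 227, 0]) cube([59, 59, 383]);
translate([1341, 0, 0]) cube([59, 59, 383]);
translate([1341, 227, 0]) cube([59, 59, 383]);


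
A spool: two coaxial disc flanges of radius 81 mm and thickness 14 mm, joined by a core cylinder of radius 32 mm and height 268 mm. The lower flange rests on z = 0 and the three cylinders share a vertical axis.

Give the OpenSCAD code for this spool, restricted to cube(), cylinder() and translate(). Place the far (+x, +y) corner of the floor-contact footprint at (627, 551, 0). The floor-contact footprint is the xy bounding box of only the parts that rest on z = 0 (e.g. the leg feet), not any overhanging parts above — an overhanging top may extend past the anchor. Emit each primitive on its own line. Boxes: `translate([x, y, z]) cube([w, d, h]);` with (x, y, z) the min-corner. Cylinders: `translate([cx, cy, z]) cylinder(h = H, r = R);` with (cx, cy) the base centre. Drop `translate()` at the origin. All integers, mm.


translate([546, 470, 0]) cylinder(h = 14, r = 81);
translate([546, 470, 14]) cylinder(h = 268, r = 32);
translate([546, 470, 282]) cylinder(h = 14, r = 81);


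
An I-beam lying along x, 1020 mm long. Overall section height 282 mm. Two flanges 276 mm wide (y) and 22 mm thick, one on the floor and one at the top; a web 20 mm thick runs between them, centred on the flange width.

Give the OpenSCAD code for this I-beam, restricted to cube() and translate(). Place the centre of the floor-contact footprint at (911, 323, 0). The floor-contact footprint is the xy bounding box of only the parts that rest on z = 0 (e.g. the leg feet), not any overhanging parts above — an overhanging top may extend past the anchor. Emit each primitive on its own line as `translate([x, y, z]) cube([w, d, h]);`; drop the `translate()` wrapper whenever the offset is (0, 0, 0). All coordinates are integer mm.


translate([401, 185, 0]) cube([1020, 276, 22]);
translate([401, 313, 22]) cube([1020, 20, 238]);
translate([401, 185, 260]) cube([1020, 276, 22]);


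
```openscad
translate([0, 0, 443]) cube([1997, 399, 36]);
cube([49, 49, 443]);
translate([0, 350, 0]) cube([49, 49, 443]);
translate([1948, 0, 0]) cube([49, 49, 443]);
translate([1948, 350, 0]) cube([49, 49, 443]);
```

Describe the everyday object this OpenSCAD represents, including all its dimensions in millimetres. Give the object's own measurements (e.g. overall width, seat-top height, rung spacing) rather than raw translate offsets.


A long wooden bench with a 1997 mm (x) × 399 mm (y) seat, 36 mm thick, its top surface 479 mm above the floor. Four 49 mm square legs at the seat corners, flush with the edges, run from z = 0 to the seat underside.


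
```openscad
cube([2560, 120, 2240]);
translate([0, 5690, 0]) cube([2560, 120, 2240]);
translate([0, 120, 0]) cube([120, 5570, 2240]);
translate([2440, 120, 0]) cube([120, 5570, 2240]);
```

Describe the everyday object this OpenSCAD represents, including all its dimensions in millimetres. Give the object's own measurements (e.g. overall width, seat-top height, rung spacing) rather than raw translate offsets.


The wall frame of a small rectangular building: four walls, each 2240 mm tall and 120 mm thick, enclosing a footprint 2560 mm (x) by 5810 mm (y) outside-to-outside, with no floor or roof. The front and back walls (the −y and +y sides) span the full width; the two side walls fit between them.


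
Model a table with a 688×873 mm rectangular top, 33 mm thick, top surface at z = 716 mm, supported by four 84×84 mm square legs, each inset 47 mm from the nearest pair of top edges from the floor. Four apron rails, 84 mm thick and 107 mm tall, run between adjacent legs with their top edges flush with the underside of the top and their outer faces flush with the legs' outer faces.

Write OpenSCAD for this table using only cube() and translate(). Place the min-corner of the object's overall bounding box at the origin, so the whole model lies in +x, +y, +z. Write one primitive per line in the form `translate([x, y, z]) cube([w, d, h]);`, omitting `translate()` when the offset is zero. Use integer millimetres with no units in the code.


translate([0, 0, 683]) cube([688, 873, 33]);
translate([47, 47, 0]) cube([84, 84, 683]);
translate([557, 47, 0]) cube([84, 84, 683]);
translate([47, 742, 0]) cube([84, 84, 683]);
translate([557, 742, 0]) cube([84, 84, 683]);
translate([131, 47, 576]) cube([426, 84, 107]);
translate([131, 742, 576]) cube([426, 84, 107]);
translate([47, 131, 576]) cube([84, 611, 107]);
translate([557, 131, 576]) cube([84, 611, 107]);


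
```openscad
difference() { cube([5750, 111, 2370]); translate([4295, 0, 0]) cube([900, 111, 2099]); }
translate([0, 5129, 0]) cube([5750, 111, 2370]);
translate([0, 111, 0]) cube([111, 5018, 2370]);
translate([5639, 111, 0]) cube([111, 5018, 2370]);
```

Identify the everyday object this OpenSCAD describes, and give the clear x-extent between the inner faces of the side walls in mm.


A single room. The interior width is 5528 mm.

Four walls enclosing a rectangle with a door in the front wall — a room. Outside width 5750 minus two 111 mm walls gives 5528 mm.


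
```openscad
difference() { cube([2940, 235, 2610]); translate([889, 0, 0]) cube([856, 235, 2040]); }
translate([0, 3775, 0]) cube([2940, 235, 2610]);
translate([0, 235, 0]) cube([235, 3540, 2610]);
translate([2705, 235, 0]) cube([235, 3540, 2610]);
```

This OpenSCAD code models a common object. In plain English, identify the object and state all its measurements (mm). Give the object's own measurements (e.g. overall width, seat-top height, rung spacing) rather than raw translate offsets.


A single room: four walls, each 2610 mm tall and 235 mm thick, enclosing an outside footprint 2940×4010 mm (x × y), no floor or roof. The front and back walls (−y and +y sides) run the full x-width; the side walls fit between their inner faces. A door opening 856 mm wide and 2040 mm tall is cut through the front wall from the floor up, its −x edge 889 mm from the wall's −x end.


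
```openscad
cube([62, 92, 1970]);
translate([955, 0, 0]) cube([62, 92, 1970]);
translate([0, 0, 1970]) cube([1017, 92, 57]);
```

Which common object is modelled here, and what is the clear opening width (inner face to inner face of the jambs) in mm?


A door frame. The clear opening width is 893 mm.

Two 1970 mm tall posts with a header on top — a door frame. The left jamb is 62 mm wide at x = 0; the right jamb starts at x = 955. The clear opening is 955 − 62 = 893 mm.


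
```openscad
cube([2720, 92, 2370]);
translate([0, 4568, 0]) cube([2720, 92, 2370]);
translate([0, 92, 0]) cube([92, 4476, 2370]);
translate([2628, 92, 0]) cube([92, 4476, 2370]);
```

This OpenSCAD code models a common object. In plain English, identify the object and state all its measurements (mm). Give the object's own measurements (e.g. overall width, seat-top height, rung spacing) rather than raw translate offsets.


The wall frame of a small rectangular building: four walls, each 2370 mm tall and 92 mm thick, enclosing a footprint 2720 mm (x) by 4660 mm (y) outside-to-outside, with no floor or roof. The front and back walls (the −y and +y sides) span the full width; the two side walls fit between them.


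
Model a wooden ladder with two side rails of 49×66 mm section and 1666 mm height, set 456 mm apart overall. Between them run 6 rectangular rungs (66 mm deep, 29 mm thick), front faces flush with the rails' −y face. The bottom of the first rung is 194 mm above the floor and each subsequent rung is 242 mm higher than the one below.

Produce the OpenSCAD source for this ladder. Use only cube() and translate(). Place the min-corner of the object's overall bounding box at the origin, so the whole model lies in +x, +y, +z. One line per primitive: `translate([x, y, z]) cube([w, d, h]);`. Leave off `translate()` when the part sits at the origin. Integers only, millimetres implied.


// rung span = 456 - 2*49 = 358
// rung[k] z = 194 + k*242
cube([49, 66, 1666]);
translate([407, 0, 0]) cube([49, 66, 1666]);
translate([49, 0, 194]) cube([358, 66, 29]);
translate([49, 0, 436]) cube([358, 66, 29]);
translate([49, 0, 678]) cube([358, 66, 29]);
translate([49, 0, 920]) cube([358, 66, 29]);
translate([49, 0, 1162]) cube([358, 66, 29]);
translate([49, 0, 1404]) cube([358, 66, 29]);


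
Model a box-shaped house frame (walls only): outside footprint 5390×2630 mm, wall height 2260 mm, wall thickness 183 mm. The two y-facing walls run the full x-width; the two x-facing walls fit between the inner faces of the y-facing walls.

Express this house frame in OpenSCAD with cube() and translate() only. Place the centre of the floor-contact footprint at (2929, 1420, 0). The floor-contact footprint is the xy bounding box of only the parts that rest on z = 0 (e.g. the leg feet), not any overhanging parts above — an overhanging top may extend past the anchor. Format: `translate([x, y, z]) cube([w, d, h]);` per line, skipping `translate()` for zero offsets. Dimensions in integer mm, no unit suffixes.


translate([234, 105, 0]) cube([5390, 183, 2260]);
translate([234, 2552, 0]) cube([5390, 183, 2260]);
translate([234, 288, 0]) cube([183, 2264, 2260]);
translate([5441, 288, 0]) cube([183, 2264, 2260]);


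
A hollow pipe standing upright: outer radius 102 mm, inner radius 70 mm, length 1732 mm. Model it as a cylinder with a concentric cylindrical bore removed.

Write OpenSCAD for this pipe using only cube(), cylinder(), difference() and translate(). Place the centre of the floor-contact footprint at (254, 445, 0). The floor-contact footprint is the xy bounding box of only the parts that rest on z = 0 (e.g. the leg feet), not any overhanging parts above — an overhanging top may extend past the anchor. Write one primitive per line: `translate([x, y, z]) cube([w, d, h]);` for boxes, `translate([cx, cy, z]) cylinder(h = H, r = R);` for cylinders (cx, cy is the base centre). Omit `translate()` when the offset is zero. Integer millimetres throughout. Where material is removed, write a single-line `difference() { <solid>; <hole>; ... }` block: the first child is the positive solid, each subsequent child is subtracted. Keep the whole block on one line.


difference() { translate([254, 445, 0]) cylinder(h = 1732, r = 102); translate([254, 445, 0]) cylinder(h = 1732, r = 70); }


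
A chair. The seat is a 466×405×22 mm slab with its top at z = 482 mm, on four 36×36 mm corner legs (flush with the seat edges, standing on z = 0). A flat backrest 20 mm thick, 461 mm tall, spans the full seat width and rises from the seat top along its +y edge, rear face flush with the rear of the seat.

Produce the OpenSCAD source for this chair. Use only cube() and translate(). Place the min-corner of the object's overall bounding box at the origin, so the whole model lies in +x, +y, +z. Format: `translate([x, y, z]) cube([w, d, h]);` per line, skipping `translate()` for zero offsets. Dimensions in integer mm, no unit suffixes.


translate([0, 0, 460]) cube([466, 405, 22]);
cube([36, 36, 460]);
translate([430, 0, 0]) cube([36, 36, 460]);
translate([0, 369, 0]) cube([36, 36, 460]);
translate([430, 369, 0]) cube([36, 36, 460]);
translate([0, 385, 482]) cube([466, 20, 461]);


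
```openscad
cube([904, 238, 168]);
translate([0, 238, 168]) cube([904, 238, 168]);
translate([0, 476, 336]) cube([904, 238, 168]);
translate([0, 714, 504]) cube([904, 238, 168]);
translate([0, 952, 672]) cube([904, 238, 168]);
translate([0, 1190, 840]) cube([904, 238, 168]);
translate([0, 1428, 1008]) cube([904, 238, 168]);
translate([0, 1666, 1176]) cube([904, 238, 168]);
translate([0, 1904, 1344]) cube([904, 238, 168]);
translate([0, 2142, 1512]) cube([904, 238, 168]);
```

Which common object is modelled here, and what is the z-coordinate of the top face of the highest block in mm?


A staircase. The total rise is 1680 mm.

10 identical blocks, each offset up and back from the previous — a staircase. Each step is 168 mm tall and there are 10 of them, so the total rise is 10 × 168 = 1680 mm.


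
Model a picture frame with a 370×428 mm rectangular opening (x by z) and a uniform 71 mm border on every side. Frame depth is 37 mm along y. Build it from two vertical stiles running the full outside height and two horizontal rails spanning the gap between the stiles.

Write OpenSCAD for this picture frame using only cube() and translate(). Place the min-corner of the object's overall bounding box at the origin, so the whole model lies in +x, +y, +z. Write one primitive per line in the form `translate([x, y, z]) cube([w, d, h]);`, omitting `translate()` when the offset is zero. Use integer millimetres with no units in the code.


cube([71, 37, 570]);
translate([441, 0, 0]) cube([71, 37, 570]);
translate([71, 0, 0]) cube([370, 37, 71]);
translate([71, 0, 499]) cube([370, 37, 71]);


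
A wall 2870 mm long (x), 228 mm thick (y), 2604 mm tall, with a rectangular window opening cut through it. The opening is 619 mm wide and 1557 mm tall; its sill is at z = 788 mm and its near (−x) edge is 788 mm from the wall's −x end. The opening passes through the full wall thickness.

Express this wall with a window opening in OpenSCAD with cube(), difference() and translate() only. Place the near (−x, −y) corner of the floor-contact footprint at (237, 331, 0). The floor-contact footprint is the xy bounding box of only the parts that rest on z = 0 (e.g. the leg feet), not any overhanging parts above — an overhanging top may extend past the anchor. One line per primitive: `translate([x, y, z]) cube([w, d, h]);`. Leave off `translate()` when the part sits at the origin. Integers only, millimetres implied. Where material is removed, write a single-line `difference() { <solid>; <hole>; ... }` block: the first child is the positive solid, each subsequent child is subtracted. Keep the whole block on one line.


difference() { translate([237, 331, 0]) cube([2870, 228, 2604]); translate([1025, 331, 788]) cube([619, 228, 1557]); }


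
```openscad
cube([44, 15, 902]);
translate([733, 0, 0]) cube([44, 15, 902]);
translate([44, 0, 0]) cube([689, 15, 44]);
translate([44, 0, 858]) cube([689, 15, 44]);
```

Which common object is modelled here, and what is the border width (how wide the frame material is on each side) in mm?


A picture frame. The border width is 44 mm.

Four thin pieces enclosing a rectangular opening — a picture frame. The two full-height stiles are 902 mm tall; the top rail sits at z = 858 and is 44 mm tall, so the border above the opening is 902 − 858 = 44 mm, matching the stile x-width.


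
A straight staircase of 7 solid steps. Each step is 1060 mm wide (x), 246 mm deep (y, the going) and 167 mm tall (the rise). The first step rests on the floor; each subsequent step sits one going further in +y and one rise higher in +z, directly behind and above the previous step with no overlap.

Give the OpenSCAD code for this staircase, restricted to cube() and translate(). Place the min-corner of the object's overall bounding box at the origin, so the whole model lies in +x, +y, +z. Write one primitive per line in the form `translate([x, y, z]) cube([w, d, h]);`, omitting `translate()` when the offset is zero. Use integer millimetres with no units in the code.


cube([1060, 246, 167]);
translate([0, 246, 167]) cube([1060, 246, 167]);
translate([0, 492, 334]) cube([1060, 246, 167]);
translate([0, 738, 501]) cube([1060, 246, 167]);
translate([0, 984, 668]) cube([1060, 246, 167]);
translate([0, 1230, 835]) cube([1060, 246, 167]);
translate([0, 1476, 1002]) cube([1060, 246, 167]);


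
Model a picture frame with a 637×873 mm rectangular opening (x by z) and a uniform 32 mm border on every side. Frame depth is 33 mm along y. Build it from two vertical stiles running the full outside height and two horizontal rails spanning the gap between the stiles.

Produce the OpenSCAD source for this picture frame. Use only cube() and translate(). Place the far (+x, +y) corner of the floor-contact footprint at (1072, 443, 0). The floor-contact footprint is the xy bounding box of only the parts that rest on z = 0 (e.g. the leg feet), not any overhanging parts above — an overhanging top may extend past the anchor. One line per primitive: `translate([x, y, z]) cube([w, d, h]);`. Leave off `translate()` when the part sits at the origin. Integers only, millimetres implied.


translate([371, 410, 0]) cube([32, 33, 937]);
translate([1040, 410, 0]) cube([32, 33, 937]);
translate([403, 410, 0]) cube([637, 33, 32]);
translate([403, 410, 905]) cube([637, 33, 32]);


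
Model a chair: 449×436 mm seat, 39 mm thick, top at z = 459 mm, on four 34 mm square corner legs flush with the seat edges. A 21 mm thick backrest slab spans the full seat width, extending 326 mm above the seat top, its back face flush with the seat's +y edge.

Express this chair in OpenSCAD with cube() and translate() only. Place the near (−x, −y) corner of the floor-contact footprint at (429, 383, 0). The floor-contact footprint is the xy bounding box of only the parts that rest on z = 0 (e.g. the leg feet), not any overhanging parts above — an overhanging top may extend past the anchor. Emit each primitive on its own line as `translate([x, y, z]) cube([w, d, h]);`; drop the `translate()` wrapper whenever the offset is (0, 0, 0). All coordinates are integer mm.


translate([429, 383, 420]) cube([449, 436, 39]);
translate([429, 383, 0]) cube([34, 34, 420]);
translate([844, 383, 0]) cube([34, 34, 420]);
translate([429, 785, 0]) cube([34, 34, 420]);
translate([844, 785, 0]) cube([34, 34, 420]);
translate([429, 798, 459]) cube([449, 21, 326]);


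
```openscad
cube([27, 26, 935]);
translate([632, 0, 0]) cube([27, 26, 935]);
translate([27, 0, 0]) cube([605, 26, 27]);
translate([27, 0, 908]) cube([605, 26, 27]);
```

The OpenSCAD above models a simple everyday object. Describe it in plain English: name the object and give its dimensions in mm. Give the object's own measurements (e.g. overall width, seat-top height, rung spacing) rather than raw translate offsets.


A rectangular picture frame lying in the x–z plane (depth along y). The opening is 605 mm wide (x) by 881 mm tall (z), surrounded by a border 27 mm wide on all four sides. The frame is 26 mm deep and is made of two full-height vertical stiles with two horizontal rails fitted between them.


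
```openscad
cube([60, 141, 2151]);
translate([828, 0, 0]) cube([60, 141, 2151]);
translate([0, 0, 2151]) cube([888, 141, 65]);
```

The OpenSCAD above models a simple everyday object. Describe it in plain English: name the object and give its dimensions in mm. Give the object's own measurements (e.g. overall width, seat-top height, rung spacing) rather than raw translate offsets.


A door frame. The clear opening is 768 mm wide and 2151 mm high. Two 60 mm wide jambs, 141 mm deep, stand either side of the opening from the floor to the top of the opening. A 65 mm thick head sits across the top of both jambs, spanning the full outside width of the frame.


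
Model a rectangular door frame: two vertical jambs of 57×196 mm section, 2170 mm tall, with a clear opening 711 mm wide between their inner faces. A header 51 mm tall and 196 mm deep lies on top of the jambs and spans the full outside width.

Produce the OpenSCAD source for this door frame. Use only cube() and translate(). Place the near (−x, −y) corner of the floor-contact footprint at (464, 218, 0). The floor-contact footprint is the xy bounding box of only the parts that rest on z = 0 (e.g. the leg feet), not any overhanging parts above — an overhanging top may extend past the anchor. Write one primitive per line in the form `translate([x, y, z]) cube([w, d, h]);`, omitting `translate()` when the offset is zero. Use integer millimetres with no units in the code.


translate([464, 218, 0]) cube([57, 196, 2170]);
translate([1232, 218, 0]) cube([57, 196, 2170]);
translate([464, 218, 2170]) cube([825, 196, 51]);


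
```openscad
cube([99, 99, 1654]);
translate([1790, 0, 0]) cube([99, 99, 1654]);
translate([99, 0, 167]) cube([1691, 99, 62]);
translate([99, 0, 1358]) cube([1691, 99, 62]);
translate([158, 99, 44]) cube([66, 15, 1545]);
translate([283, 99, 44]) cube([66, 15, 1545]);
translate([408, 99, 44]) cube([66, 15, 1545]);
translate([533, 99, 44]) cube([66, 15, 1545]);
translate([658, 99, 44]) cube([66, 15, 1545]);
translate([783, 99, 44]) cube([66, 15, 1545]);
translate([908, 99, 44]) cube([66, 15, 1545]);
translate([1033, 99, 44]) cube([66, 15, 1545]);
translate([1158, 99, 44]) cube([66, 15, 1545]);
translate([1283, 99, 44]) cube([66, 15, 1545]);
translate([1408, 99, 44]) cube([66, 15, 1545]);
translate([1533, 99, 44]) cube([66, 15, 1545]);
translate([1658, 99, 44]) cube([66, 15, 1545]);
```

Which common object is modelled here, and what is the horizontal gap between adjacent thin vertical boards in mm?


A fence section. The picket gap is 59 mm.

Two posts, two rails, 13 pickets — a fence section. Span 1691 mm holds 13 pickets of 66 mm with 14 equal gaps: ⌊(1691 − 13·66) / 14⌋ = 59 mm.


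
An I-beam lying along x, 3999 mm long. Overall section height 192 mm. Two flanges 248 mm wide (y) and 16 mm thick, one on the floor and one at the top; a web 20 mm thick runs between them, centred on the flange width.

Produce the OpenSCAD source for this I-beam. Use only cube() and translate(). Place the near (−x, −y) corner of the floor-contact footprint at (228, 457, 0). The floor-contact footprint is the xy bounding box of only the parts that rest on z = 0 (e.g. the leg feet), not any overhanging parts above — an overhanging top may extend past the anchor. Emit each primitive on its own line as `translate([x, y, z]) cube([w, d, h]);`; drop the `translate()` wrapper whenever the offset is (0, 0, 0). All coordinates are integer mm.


translate([228, 457, 0]) cube([3999, 248, 16]);
translate([228, 571, 16]) cube([3999, 20, 160]);
translate([228, 457, 176]) cube([3999, 248, 16]);


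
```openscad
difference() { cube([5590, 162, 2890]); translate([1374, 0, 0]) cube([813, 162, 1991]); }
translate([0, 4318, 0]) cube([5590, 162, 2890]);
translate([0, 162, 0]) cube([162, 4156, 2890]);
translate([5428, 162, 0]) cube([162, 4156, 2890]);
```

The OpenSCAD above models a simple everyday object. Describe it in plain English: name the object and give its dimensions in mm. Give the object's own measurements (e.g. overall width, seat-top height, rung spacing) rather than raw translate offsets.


A single room: four walls, each 2890 mm tall and 162 mm thick, enclosing an outside footprint 5590×4480 mm (x × y), no floor or roof. The front and back walls (−y and +y sides) run the full x-width; the side walls fit between their inner faces. A door opening 813 mm wide and 1991 mm tall is cut through the front wall from the floor up, its −x edge 1374 mm from the wall's −x end.


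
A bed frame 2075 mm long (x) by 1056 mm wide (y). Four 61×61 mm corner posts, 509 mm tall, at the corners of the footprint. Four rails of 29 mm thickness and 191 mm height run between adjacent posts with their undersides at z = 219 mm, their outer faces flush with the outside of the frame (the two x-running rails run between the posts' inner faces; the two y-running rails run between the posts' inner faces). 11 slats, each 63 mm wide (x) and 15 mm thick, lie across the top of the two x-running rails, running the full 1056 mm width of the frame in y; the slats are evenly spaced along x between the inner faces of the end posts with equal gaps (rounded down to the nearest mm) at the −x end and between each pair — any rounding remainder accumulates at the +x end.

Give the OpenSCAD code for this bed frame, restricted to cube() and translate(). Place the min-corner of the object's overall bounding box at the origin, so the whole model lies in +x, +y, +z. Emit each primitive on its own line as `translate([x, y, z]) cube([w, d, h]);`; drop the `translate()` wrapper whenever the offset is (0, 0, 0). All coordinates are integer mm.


// slat z = rail_z + rail_h = 219 + 191 = 410
// slat gap = ⌊(1953 − 11·63) / 12⌋ = 105
cube([61, 61, 509]);
translate([0, 995, 0]) cube([61, 61, 509]);
translate([2014, 0, 0]) cube([61, 61, 509]);
translate([2014, 995, 0]) cube([61, 61, 509]);
translate([61, 0, 219]) cube([1953, 29, 191]);
translate([61, 1027, 219]) cube([1953, 29, 191]);
translate([0, 61, 219]) cube([29, 934, 191]);
translate([2046, 61, 219]) cube([29, 934, 191]);
translate([166, 0, 410]) cube([63, 1056, 15]);
translate([334, 0, 410]) cube([63, 1056, 15]);
translate([502, 0, 410]) cube([63, 1056, 15]);
translate([670, 0, 410]) cube([63, 1056, 15]);
translate([838, 0, 410]) cube([63, 1056, 15]);
translate([1006, 0, 410]) cube([63, 1056, 15]);
translate([1174, 0, 410]) cube([63, 1056, 15]);
translate([1342, 0, 410]) cube([63, 1056, 15]);
translate([1510, 0, 410]) cube([63, 1056, 15]);
translate([1678, 0, 410]) cube([63, 1056, 15]);
translate([1846, 0, 410]) cube([63, 1056, 15]);


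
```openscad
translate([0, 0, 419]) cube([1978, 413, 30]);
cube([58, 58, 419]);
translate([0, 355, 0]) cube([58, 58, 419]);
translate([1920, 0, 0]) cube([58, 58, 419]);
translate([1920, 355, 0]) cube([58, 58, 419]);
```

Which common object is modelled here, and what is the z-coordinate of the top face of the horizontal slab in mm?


A bench. The seat-top height is 449 mm.

A long slab on four corner posts — a bench. The slab sits at z = 419 with thickness 30, so the top is 419 + 30 = 449 mm.


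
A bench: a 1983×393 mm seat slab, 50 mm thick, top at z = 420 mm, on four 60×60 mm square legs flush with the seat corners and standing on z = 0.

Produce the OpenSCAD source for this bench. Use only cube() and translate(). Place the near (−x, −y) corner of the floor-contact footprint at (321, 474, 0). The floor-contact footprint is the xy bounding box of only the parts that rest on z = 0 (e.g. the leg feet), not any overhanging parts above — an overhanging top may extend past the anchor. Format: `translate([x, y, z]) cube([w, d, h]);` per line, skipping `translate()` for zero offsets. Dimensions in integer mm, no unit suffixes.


translate([321, 474, 370]) cube([1983, 393, 50]);
translate([321, 474, 0]) cube([60, 60, 370]);
translate([321, 807, 0]) cube([60, 60, 370]);
translate([2244, 474, 0]) cube([60, 60, 370]);
translate([2244, 807, 0]) cube([60, 60, 370]);


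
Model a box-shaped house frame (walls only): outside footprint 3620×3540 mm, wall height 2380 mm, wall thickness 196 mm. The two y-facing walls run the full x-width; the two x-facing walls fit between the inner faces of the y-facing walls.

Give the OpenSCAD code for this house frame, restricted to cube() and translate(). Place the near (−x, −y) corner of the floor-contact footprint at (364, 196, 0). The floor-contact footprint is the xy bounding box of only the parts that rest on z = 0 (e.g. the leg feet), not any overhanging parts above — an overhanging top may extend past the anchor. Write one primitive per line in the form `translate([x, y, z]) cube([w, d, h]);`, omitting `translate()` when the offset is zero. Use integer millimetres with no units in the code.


translate([364, 196, 0]) cube([3620, 196, 2380]);
translate([364, 3540, 0]) cube([3620, 196, 2380]);
translate([364, 392, 0]) cube([196, 3148, 2380]);
translate([3788, 392, 0]) cube([196, 3148, 2380]);
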